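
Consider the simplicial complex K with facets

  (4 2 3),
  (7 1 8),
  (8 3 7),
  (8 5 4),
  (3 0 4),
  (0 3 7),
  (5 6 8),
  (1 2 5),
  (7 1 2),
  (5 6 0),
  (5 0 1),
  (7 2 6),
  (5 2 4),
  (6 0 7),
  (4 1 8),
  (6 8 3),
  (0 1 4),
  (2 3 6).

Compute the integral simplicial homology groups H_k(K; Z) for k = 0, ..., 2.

H_0 = Z,  H_1 = Z ⊕ Z/2,  H_2 = 0.

Take the total order 0 < 1 < 2 < 3 < 4 < 5 < 6 < 7 < 8 on the vertex set. Then K (dimension 2) consists of the simplices:

  0-simplices (9): [0], [1], [2], [3], [4], [5], [6], [7], [8]
  1-simplices (27): (27 of them)
  2-simplices (18): [0,1,4], [0,1,5], [0,3,4], [0,3,7], [0,5,6], [0,6,7], [1,2,5], [1,2,7], [1,4,8], [1,7,8], [2,3,4], [2,3,6], [2,4,5], [2,6,7], [3,6,8], [3,7,8], [4,5,8], [5,6,8]

Hence C_0 ≅ Z^9, C_1 ≅ Z^27, C_2 ≅ Z^18.

The boundary map ∂_1: C_1 → C_0 maps an edge to its endpoints' difference, ∂[p,q] = q − p. For instance
  ∂[6,7] = [7] − [6].
This gives a 9×27 integer matrix of rank 8; reducing to Smith normal form yields diagonal entries (1,1,1,1,1,1,1,1).

Boundary ∂_2: C_2 → C_1 acts by ∂[p,q,r] = [q,r] − [p,r] + [p,q]. For instance
  ∂[1,4,8] = [4,8] − [1,8] + [1,4],
  ∂[5,6,8] = [6,8] − [5,8] + [5,6].
The 27×18 boundary matrix has rank 18 and Smith normal form diag(1,1,1,1,1,1,1,1,1,1,1,1,1,1,1,1,1,2).

Now H_k = ker ∂_k / im ∂_{k+1}, so:

  H_0: rank C_0 − rank ∂_1 = 9 − 8 = 1, and the invariant factors of ∂_1 are all 1, so H_0 ≅ Z.
  H_1: rank ker ∂_1 − rank ∂_2 = (27 − 8) − 18 = 1, and ∂_2 has invariant factor 2 > 1, so H_1 ≅ Z ⊕ Z/2.
  H_2: rank ker ∂_2 − rank ∂_3 = (18 − 18) − 0 = 0, and there is no ∂_3, so H_2 ≅ 0.

As a check, the Euler characteristic is 9 − 27 + 18 = 0, which agrees with 1 − 1 + 0 = 0.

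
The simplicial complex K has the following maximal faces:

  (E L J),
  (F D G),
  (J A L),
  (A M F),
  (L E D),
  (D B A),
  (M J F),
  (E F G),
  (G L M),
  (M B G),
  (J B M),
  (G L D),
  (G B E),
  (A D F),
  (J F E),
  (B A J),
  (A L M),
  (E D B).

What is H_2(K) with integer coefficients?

K has 9 vertices, 27 edges, 18 triangles.
rank ∂_2 = 18, rank ∂_3 = 0 ⇒ b_2 = 18 − 18 − 0 = 0. So H_2 ≅ 0.

H_2 ≅ 0.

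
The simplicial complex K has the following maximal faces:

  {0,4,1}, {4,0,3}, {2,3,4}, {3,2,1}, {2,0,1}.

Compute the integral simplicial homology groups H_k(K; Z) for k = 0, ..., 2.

H_0 = Z,  H_1 = Z,  H_2 = 0.

Take the total order 0 < 1 < 2 < 3 < 4 on the vertex set. Then K (dimension 2) consists of the simplices:

  0-simplices (5): [0], [1], [2], [3], [4]
  1-simplices (10): [0,1], [0,2], [0,3], [0,4], [1,2], [1,3], [1,4], [2,3], [2,4], [3,4]
  2-simplices (5): [0,1,2], [0,1,4], [0,3,4], [1,2,3], [2,3,4]

giving chain groups C_0 ≅ Z^5, C_1 ≅ Z^10, C_2 ≅ Z^5.

∂_1: C_1 → C_0 sends each edge [p,q] (with p < q) to q − p. For instance
  ∂[1,4] = [4] − [1].
As a 5×10 matrix over Z this has rank 4, with invariant factors (1,1,1,1).

Boundary ∂_2: C_2 → C_1 acts by ∂[p,q,r] = [q,r] − [p,r] + [p,q]. For instance
  ∂[0,1,2] = [1,2] − [0,2] + [0,1],
  ∂[1,2,3] = [2,3] − [1,3] + [1,2].
This gives a 10×5 integer matrix of rank 5; reducing to Smith normal form yields diagonal entries (1,1,1,1,1).

From H_k ≅ ker(∂_k) / im(∂_{k+1}) we obtain:

  H_0: rank C_0 − rank ∂_1 = 5 − 4 = 1, and the invariant factors of ∂_1 are all 1, so H_0 = Z.
  H_1: rank ker ∂_1 − rank ∂_2 = (10 − 4) − 5 = 1, and the invariant factors of ∂_2 are all 1, so H_1 = Z.
  H_2: rank ker ∂_2 − rank ∂_3 = (5 − 5) − 0 = 0, and there is no ∂_3, so H_2 = 0.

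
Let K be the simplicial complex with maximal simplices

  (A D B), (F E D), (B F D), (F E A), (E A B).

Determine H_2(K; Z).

H_2 ≅ 0.

Order the vertices as A < B < D < E < F. Listing each simplex with vertices in this order, K has dimension 2 with simplices:

  0-simplices (5): A, B, D, E, F
  1-simplices (10): AB, AD, AE, AF, BD, BE, BF, DE, DF, EF
  2-simplices (5): ABD, ABE, AEF, BDF, DEF

giving chain groups C_0 ≅ Z^5, C_1 ≅ Z^10, C_2 ≅ Z^5.

The boundary map ∂_1: C_1 → C_0 maps an edge to its endpoints' difference, ∂[p,q] = q − p. For instance
  ∂BF = F − B.
The 5×10 boundary matrix has rank 4 and Smith normal form diag(1,1,1,1).

∂_2: C_2 → C_1 sends each 2-simplex [p,q,r] to [q,r] − [p,r] + [p,q]. For instance
  ∂ABD = BD − AD + AB,
  ∂AEF = EF − AF + AE.
As a 10×5 matrix over Z this has rank 5, with invariant factors (1,1,1,1,1).

Now H_k = ker ∂_k / im ∂_{k+1}, so:

  H_2: rank ker ∂_2 − rank ∂_3 = (5 − 5) − 0 = 0, and there is no ∂_3, so H_2 = 0.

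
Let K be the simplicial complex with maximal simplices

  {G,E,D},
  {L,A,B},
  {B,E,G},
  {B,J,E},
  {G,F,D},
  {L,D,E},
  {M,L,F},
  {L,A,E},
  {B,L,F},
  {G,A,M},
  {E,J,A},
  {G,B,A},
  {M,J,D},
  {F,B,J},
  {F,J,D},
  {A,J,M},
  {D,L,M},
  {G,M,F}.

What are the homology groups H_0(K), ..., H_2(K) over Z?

K has 9 vertices, 27 edges, 18 triangles.
rank ∂_0 = 0, rank ∂_1 = 8 ⇒ b_0 = 9 − 0 − 8 = 1; all invariant factors of ∂_1 are 1 so no torsion. So H_0 = Z.
rank ∂_1 = 8, rank ∂_2 = 18 ⇒ b_1 = 27 − 8 − 18 = 1; ∂_2 has invariant factor(s) [2] giving torsion. So H_1 = Z ⊕ Z_2.
rank ∂_2 = 18, rank ∂_3 = 0 ⇒ b_2 = 18 − 18 − 0 = 0. So H_2 = 0.

H_0 ≅ Z,  H_1 ≅ Z ⊕ Z_2,  H_2 = 0.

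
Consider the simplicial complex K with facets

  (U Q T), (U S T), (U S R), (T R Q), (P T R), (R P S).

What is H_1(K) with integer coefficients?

H_1 = Z.

Order the vertices as P < Q < R < S < T < U. Listing each simplex with vertices in this order, K has dimension 2 with simplices:

  0-simplices (6): P, Q, R, S, T, U
  1-simplices (12): PR, PS, PT, QR, QT, QU, RS, RT, RU, ST, SU, TU
  2-simplices (6): PRS, PRT, QRT, QTU, RSU, STU

so the chain groups are C_0 ≅ Z^6, C_1 ≅ Z^12, C_2 ≅ Z^6.

The boundary map ∂_1: C_1 → C_0 sends each edge [p,q] (with p < q) to q − p.
The 6×12 boundary matrix has rank 5 and Smith normal form diag(1,1,1,1,1).

∂_2: C_2 → C_1 acts by ∂[p,q,r] = [q,r] − [p,r] + [p,q]. For instance
  ∂QTU = TU − QU + QT,
  ∂QRT = RT − QT + QR.
This gives a 12×6 integer matrix of rank 6; reducing to Smith normal form yields diagonal entries (1,1,1,1,1,1).

From H_k ≅ ker(∂_k) / im(∂_{k+1}) we obtain:

  H_1: rank ker ∂_1 − rank ∂_2 = (12 − 5) − 6 = 1, and the invariant factors of ∂_2 are all 1, so H_1 ≅ Z.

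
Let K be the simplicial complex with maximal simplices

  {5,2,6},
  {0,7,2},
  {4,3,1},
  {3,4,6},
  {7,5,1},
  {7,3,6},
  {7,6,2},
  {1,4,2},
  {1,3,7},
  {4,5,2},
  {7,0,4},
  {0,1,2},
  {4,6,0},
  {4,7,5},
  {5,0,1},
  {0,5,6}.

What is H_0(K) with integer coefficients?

H_0 = Z.

Take the total order 0 < 1 < 2 < 3 < 4 < 5 < 6 < 7 on the vertex set. Then K (dimension 2) consists of the simplices:

  0-simplices (8): [0], [1], [2], [3], [4], [5], [6], [7]
  1-simplices (24): (24 of them)
  2-simplices (16): [0,1,2], [0,1,5], [0,2,7], [0,4,6], [0,4,7], [0,5,6], [1,2,4], [1,3,4], [1,3,7], [1,5,7], [2,4,5], [2,5,6], [2,6,7], [3,4,6], [3,6,7], [4,5,7]

Hence C_0 ≅ Z^8, C_1 ≅ Z^24, C_2 ≅ Z^16.

∂_1: C_1 → C_0 maps an edge to its endpoints' difference, ∂[p,q] = q − p. For instance
  ∂[3,4] = [4] − [3].
This gives a 8×24 integer matrix of rank 7; reducing to Smith normal form yields diagonal entries (1,1,1,1,1,1,1).

∂_2: C_2 → C_1 maps a triangle to the signed sum of its edges. For instance
  ∂[1,3,7] = [3,7] − [1,7] + [1,3],
  ∂[0,5,6] = [5,6] − [0,6] + [0,5].
This gives a 24×16 integer matrix of rank 15; reducing to Smith normal form yields diagonal entries (1,1,1,1,1,1,1,1,1,1,1,1,1,1,1).

From H_k ≅ ker(∂_k) / im(∂_{k+1}) we obtain:

  H_0: rank C_0 − rank ∂_1 = 8 − 7 = 1, and the invariant factors of ∂_1 are all 1, so H_0 ≅ Z.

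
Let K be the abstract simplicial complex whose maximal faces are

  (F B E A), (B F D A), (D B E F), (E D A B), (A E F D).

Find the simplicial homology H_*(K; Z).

Take the total order A < B < D < E < F on the vertex set. Then K (dimension 3) consists of the simplices:

  0-simplices (5): A, B, D, E, F
  1-simplices (10): AB, AD, AE, AF, BD, BE, BF, DE, DF, EF
  2-simplices (10): ABD, ABE, ABF, ADE, ADF, AEF, BDE, BDF, BEF, DEF
  3-simplices (5): ABDE, ABDF, ABEF, ADEF, BDEF

so the chain groups are C_0 ≅ Z^5, C_1 ≅ Z^10, C_2 ≅ Z^10, C_3 ≅ Z^5.

The boundary map ∂_1: C_1 → C_0 maps an edge to its endpoints' difference, ∂[p,q] = q − p. For instance
  ∂BD = D − B.
The 5×10 boundary matrix has rank 4 and Smith normal form diag(1,1,1,1).

∂_2: C_2 → C_1 maps a triangle to the signed sum of its edges. For instance
  ∂ADF = DF − AF + AD,
  ∂DEF = EF − DF + DE.
This gives a 10×10 integer matrix of rank 6; reducing to Smith normal form yields diagonal entries (1,1,1,1,1,1).

Boundary ∂_3: C_3 → C_2 sends each 3-simplex σ to the alternating sum Σ_i (−1)^i (σ with its i-th vertex removed). For instance
  ∂ABEF = BEF − AEF + ABF − ABE,
  ∂ABDF = BDF − ADF + ABF − ABD.
This gives a 10×5 integer matrix of rank 4; reducing to Smith normal form yields diagonal entries (1,1,1,1).

Computing H_k = (kernel of ∂_k) / (image of ∂_{k+1}):

  H_0: rank C_0 − rank ∂_1 = 5 − 4 = 1, and the invariant factors of ∂_1 are all 1, so H_0 = Z.
  H_1: rank ker ∂_1 − rank ∂_2 = (10 − 4) − 6 = 0, and the invariant factors of ∂_2 are all 1, so H_1 = 0.
  H_2: rank ker ∂_2 − rank ∂_3 = (10 − 6) − 4 = 0, and the invariant factors of ∂_3 are all 1, so H_2 = 0.
  H_3: rank ker ∂_3 − rank ∂_4 = (5 − 4) − 0 = 1, and there is no ∂_4, so H_3 = Z.

H_0 ≅ Z,  H_1 = 0,  H_2 = 0,  H_3 ≅ Z.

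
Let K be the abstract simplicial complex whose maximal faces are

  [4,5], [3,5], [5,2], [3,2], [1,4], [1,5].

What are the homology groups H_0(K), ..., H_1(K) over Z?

Take the total order 1 < 2 < 3 < 4 < 5 on the vertex set. Then K (dimension 1) consists of the simplices:

  0-simplices (5): [1], [2], [3], [4], [5]
  1-simplices (6): [1,4], [1,5], [2,3], [2,5], [3,5], [4,5]

giving chain groups C_0 ≅ Z^5, C_1 ≅ Z^6.

The boundary map ∂_1: C_1 → C_0 maps an edge to its endpoints' difference, ∂[p,q] = q − p. For instance
  ∂[4,5] = [5] − [4].
This gives a 5×6 integer matrix of rank 4; reducing to Smith normal form yields diagonal entries (1,1,1,1).

Now H_k = ker ∂_k / im ∂_{k+1}, so:

  H_0: rank C_0 − rank ∂_1 = 5 − 4 = 1, and the invariant factors of ∂_1 are all 1, so H_0 = Z.
  H_1: rank ker ∂_1 − rank ∂_2 = (6 − 4) − 0 = 2, and there is no ∂_2, so H_1 = Z^2.

H_0 ≅ Z,  H_1 ≅ Z^2.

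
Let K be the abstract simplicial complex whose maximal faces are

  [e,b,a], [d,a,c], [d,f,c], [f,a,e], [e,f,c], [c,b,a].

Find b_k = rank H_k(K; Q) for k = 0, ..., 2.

We work with the vertex ordering a < b < c < d < e < f. The simplices of K, each written with vertices in increasing order, are:

  0-simplices (6): a, b, c, d, e, f
  1-simplices (12): ab, ac, ad, ae, af, bc, be, cd, ce, cf, df, ef
  2-simplices (6): abc, abe, acd, aef, cdf, cef

giving chain groups C_0 ≅ Z^6, C_1 ≅ Z^12, C_2 ≅ Z^6.

The boundary map ∂_1: C_1 → C_0 sends each edge [p,q] (with p < q) to q − p.
This gives a 6×12 integer matrix of rank 5; reducing to Smith normal form yields diagonal entries (1,1,1,1,1).

The boundary map ∂_2: C_2 → C_1 sends each 2-simplex [p,q,r] to [q,r] − [p,r] + [p,q]. For instance
  ∂abc = bc − ac + ab,
  ∂cef = ef − cf + ce.
As a 12×6 matrix over Z this has rank 6, with invariant factors (1,1,1,1,1,1).

Now H_k = ker ∂_k / im ∂_{k+1}, so:

  H_0: rank C_0 − rank ∂_1 = 6 − 5 = 1, and the invariant factors of ∂_1 are all 1, so H_0 = Z.
  H_1: rank ker ∂_1 − rank ∂_2 = (12 − 5) − 6 = 1, and the invariant factors of ∂_2 are all 1, so H_1 = Z.
  H_2: rank ker ∂_2 − rank ∂_3 = (6 − 6) − 0 = 0, and there is no ∂_3, so H_2 = 0.

(K is a triangulation of the cylinder S^1 x I.)

Hence the Betti numbers are b_0 = 1, b_1 = 1, b_2 = 0.

b_0 = 1, b_1 = 1, b_2 = 0.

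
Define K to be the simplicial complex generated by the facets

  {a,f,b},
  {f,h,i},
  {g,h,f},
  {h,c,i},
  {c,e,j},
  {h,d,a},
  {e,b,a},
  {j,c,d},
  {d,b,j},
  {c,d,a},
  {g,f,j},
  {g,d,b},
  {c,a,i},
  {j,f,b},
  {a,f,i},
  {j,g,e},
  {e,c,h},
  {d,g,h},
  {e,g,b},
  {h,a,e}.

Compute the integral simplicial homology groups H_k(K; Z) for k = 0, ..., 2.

Order the vertices as a < b < c < d < e < f < g < h < i < j. Listing each simplex with vertices in this order, K has dimension 2 with simplices:

  0-simplices (10): a, b, c, d, e, f, g, h, i, j
  1-simplices (30): ab, ac, ad, ae, af, ah, ai, bd, be, bf, bg, bj, cd, ce, ch, ci, cj, dg, dh, dj, eg, eh, ej, fg, fh, fi, fj, gh, gj, hi
  2-simplices (20): abe, abf, acd, aci, adh, aeh, afi, bdg, bdj, beg, bfj, cdj, ceh, cej, chi, dgh, egj, fgh, fgj, fhi

Hence C_0 ≅ Z^10, C_1 ≅ Z^30, C_2 ≅ Z^20.

Boundary ∂_1: C_1 → C_0 is given by ∂[p,q] = [q] − [p]. For instance
  ∂dg = g − d.
As a 10×30 matrix over Z this has rank 9, with invariant factors (1,1,1,1,1,1,1,1,1).

Boundary ∂_2: C_2 → C_1 maps a triangle to the signed sum of its edges. For instance
  ∂egj = gj − ej + eg,
  ∂adh = dh − ah + ad.
This gives a 30×20 integer matrix of rank 20; reducing to Smith normal form yields diagonal entries (1,1,1,1,1,1,1,1,1,1,1,1,1,1,1,1,1,1,1,2).

Computing H_k = (kernel of ∂_k) / (image of ∂_{k+1}):

  H_0: rank C_0 − rank ∂_1 = 10 − 9 = 1, and the invariant factors of ∂_1 are all 1, so H_0 = Z.
  H_1: rank ker ∂_1 − rank ∂_2 = (30 − 9) − 20 = 1, and ∂_2 has invariant factor 2 > 1, so H_1 = Z ⊕ Z_2.
  H_2: rank ker ∂_2 − rank ∂_3 = (20 − 20) − 0 = 0, and there is no ∂_3, so H_2 = 0.

(K is a triangulation of the Klein bottle.)

H_0 ≅ Z,  H_1 ≅ Z ⊕ Z_2,  H_2 = 0.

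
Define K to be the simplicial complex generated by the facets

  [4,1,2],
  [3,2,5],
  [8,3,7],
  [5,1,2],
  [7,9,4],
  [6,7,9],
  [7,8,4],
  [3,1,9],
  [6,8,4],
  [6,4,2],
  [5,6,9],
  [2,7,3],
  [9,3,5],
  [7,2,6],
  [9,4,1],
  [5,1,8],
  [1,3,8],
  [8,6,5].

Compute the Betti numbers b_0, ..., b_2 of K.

We work with the vertex ordering 1 < 2 < 3 < 4 < 5 < 6 < 7 < 8 < 9. The simplices of K, each written with vertices in increasing order, are:

  0-simplices (9): [1], [2], [3], [4], [5], [6], [7], [8], [9]
  1-simplices (27): (27 of them)
  2-simplices (18): [1,2,4], [1,2,5], [1,3,8], [1,3,9], [1,4,9], [1,5,8], [2,3,5], [2,3,7], [2,4,6], [2,6,7], [3,5,9], [3,7,8], [4,6,8], [4,7,8], [4,7,9], [5,6,8], [5,6,9], [6,7,9]

giving chain groups C_0 ≅ Z^9, C_1 ≅ Z^27, C_2 ≅ Z^18.

∂_1: C_1 → C_0 maps an edge to its endpoints' difference, ∂[p,q] = q − p. For instance
  ∂[7,9] = [9] − [7].
This gives a 9×27 integer matrix of rank 8; reducing to Smith normal form yields diagonal entries (1,1,1,1,1,1,1,1).

∂_2: C_2 → C_1 maps a triangle to the signed sum of its edges. For instance
  ∂[2,4,6] = [4,6] − [2,6] + [2,4],
  ∂[1,2,4] = [2,4] − [1,4] + [1,2].
This gives a 27×18 integer matrix of rank 18; reducing to Smith normal form yields diagonal entries (1,1,1,1,1,1,1,1,1,1,1,1,1,1,1,1,1,2).

Computing H_k = (kernel of ∂_k) / (image of ∂_{k+1}):

  H_0: rank C_0 − rank ∂_1 = 9 − 8 = 1, and the invariant factors of ∂_1 are all 1, so H_0 = Z.
  H_1: rank ker ∂_1 − rank ∂_2 = (27 − 8) − 18 = 1, and ∂_2 has invariant factor 2 > 1, so H_1 = Z ⊕ Z/2.
  H_2: rank ker ∂_2 − rank ∂_3 = (18 − 18) − 0 = 0, and there is no ∂_3, so H_2 = 0.

Hence the Betti numbers are b_0 = 1, b_1 = 1, b_2 = 0.

b_0 = 1, b_1 = 1, b_2 = 0.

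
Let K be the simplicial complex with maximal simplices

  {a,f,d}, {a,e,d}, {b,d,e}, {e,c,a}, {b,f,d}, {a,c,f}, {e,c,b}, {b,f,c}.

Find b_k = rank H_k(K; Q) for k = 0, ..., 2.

b_0 = 1, b_1 = 0, b_2 = 1.

Take the total order a < b < c < d < e < f on the vertex set. Then K (dimension 2) consists of the simplices:

  0-simplices (6): a, b, c, d, e, f
  1-simplices (12): ac, ad, ae, af, bc, bd, be, bf, ce, cf, de, df
  2-simplices (8): ace, acf, ade, adf, bce, bcf, bde, bdf

Hence C_0 ≅ Z^6, C_1 ≅ Z^12, C_2 ≅ Z^8.

∂_1: C_1 → C_0 is given by ∂[p,q] = [q] − [p]. For instance
  ∂de = e − d.
The resulting 6×12 matrix has rank 5, and its Smith normal form has invariant factors (1,1,1,1,1).

The boundary map ∂_2: C_2 → C_1 acts by ∂[p,q,r] = [q,r] − [p,r] + [p,q]. For instance
  ∂bce = ce − be + bc,
  ∂ace = ce − ae + ac.
As a 12×8 matrix over Z this has rank 7, with invariant factors (1,1,1,1,1,1,1).

From H_k ≅ ker(∂_k) / im(∂_{k+1}) we obtain:

  H_0: rank C_0 − rank ∂_1 = 6 − 5 = 1, and the invariant factors of ∂_1 are all 1, so H_0 = Z.
  H_1: rank ker ∂_1 − rank ∂_2 = (12 − 5) − 7 = 0, and the invariant factors of ∂_2 are all 1, so H_1 = 0.
  H_2: rank ker ∂_2 − rank ∂_3 = (8 − 7) − 0 = 1, and there is no ∂_3, so H_2 = Z.

Hence the Betti numbers are b_0 = 1, b_1 = 0, b_2 = 1.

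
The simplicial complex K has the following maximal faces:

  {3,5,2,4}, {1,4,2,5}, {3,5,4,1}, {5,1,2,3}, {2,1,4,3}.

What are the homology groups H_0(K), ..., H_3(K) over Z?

H_0 ≅ Z,  H_1 = 0,  H_2 = 0,  H_3 ≅ Z.

K has 5 vertices, 10 edges, 10 triangles, 5 3-simplices.
rank ∂_0 = 0, rank ∂_1 = 4 ⇒ b_0 = 5 − 0 − 4 = 1; all invariant factors of ∂_1 are 1 so no torsion. So H_0 = Z.
rank ∂_1 = 4, rank ∂_2 = 6 ⇒ b_1 = 10 − 4 − 6 = 0; all invariant factors of ∂_2 are 1 so no torsion. So H_1 = 0.
rank ∂_2 = 6, rank ∂_3 = 4 ⇒ b_2 = 10 − 6 − 4 = 0; all invariant factors of ∂_3 are 1 so no torsion. So H_2 = 0.
rank ∂_3 = 4, rank ∂_4 = 0 ⇒ b_3 = 5 − 4 − 0 = 1. So H_3 = Z.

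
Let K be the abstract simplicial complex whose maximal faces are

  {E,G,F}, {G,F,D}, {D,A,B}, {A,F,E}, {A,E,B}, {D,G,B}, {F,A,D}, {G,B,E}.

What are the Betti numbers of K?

b_0 = 1, b_1 = 0, b_2 = 1.

We work with the vertex ordering A < B < D < E < F < G. The simplices of K, each written with vertices in increasing order, are:

  0-simplices (6): A, B, D, E, F, G
  1-simplices (12): AB, AD, AE, AF, BD, BE, BG, DF, DG, EF, EG, FG
  2-simplices (8): ABD, ABE, ADF, AEF, BDG, BEG, DFG, EFG

so the chain groups are C_0 ≅ Z^6, C_1 ≅ Z^12, C_2 ≅ Z^8.

∂_1: C_1 → C_0 maps an edge to its endpoints' difference, ∂[p,q] = q − p. For instance
  ∂BE = E − B.
As a 6×12 matrix over Z this has rank 5, with invariant factors (1,1,1,1,1).

∂_2: C_2 → C_1 sends each 2-simplex [p,q,r] to [q,r] − [p,r] + [p,q]. For instance
  ∂ADF = DF − AF + AD,
  ∂BDG = DG − BG + BD.
The resulting 12×8 matrix has rank 7, and its Smith normal form has invariant factors (1,1,1,1,1,1,1).

Computing H_k = (kernel of ∂_k) / (image of ∂_{k+1}):

  H_0: rank C_0 − rank ∂_1 = 6 − 5 = 1, and the invariant factors of ∂_1 are all 1, so H_0 = Z.
  H_1: rank ker ∂_1 − rank ∂_2 = (12 − 5) − 7 = 0, and the invariant factors of ∂_2 are all 1, so H_1 = 0.
  H_2: rank ker ∂_2 − rank ∂_3 = (8 − 7) − 0 = 1, and there is no ∂_3, so H_2 = Z.

(K is a triangulation of the 2-sphere S^2.)

Hence the Betti numbers are b_0 = 1, b_1 = 0, b_2 = 1.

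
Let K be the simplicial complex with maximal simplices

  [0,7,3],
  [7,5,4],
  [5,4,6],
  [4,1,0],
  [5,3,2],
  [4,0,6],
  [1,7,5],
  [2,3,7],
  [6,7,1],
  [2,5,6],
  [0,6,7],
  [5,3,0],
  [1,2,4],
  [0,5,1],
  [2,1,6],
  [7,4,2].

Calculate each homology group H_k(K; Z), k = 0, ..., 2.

We work with the vertex ordering 0 < 1 < 2 < 3 < 4 < 5 < 6 < 7. The simplices of K, each written with vertices in increasing order, are:

  0-simplices (8): [0], [1], [2], [3], [4], [5], [6], [7]
  1-simplices (24): (24 of them)
  2-simplices (16): [0,1,4], [0,1,5], [0,3,5], [0,3,7], [0,4,6], [0,6,7], [1,2,4], [1,2,6], [1,5,7], [1,6,7], [2,3,5], [2,3,7], [2,4,7], [2,5,6], [4,5,6], [4,5,7]

giving chain groups C_0 ≅ Z^8, C_1 ≅ Z^24, C_2 ≅ Z^16.

Boundary ∂_1: C_1 → C_0 is given by ∂[p,q] = [q] − [p]. For instance
  ∂[3,7] = [7] − [3].
This gives a 8×24 integer matrix of rank 7; reducing to Smith normal form yields diagonal entries (1,1,1,1,1,1,1).

Boundary ∂_2: C_2 → C_1 acts by ∂[p,q,r] = [q,r] − [p,r] + [p,q]. For instance
  ∂[0,4,6] = [4,6] − [0,6] + [0,4],
  ∂[4,5,7] = [5,7] − [4,7] + [4,5].
As a 24×16 matrix over Z this has rank 15, with invariant factors (1,1,1,1,1,1,1,1,1,1,1,1,1,1,1).

From H_k ≅ ker(∂_k) / im(∂_{k+1}) we obtain:

  H_0: rank C_0 − rank ∂_1 = 8 − 7 = 1, and the invariant factors of ∂_1 are all 1, so H_0 = Z.
  H_1: rank ker ∂_1 − rank ∂_2 = (24 − 7) − 15 = 2, and the invariant factors of ∂_2 are all 1, so H_1 = Z^2.
  H_2: rank ker ∂_2 − rank ∂_3 = (16 − 15) − 0 = 1, and there is no ∂_3, so H_2 = Z.

H_0 ≅ Z,  H_1 ≅ Z^2,  H_2 ≅ Z.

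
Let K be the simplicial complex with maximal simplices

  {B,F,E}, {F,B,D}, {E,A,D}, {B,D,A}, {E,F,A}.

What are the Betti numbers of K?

We work with the vertex ordering A < B < D < E < F. The simplices of K, each written with vertices in increasing order, are:

  0-simplices (5): A, B, D, E, F
  1-simplices (10): AB, AD, AE, AF, BD, BE, BF, DE, DF, EF
  2-simplices (5): ABD, ADE, AEF, BDF, BEF

giving chain groups C_0 ≅ Z^5, C_1 ≅ Z^10, C_2 ≅ Z^5.

∂_1: C_1 → C_0 sends each edge [p,q] (with p < q) to q − p. For instance
  ∂DF = F − D.
As a 5×10 matrix over Z this has rank 4, with invariant factors (1,1,1,1).

The boundary map ∂_2: C_2 → C_1 acts by ∂[p,q,r] = [q,r] − [p,r] + [p,q]. For instance
  ∂BDF = DF − BF + BD,
  ∂ADE = DE − AE + AD.
The 10×5 boundary matrix has rank 5 and Smith normal form diag(1,1,1,1,1).

From H_k ≅ ker(∂_k) / im(∂_{k+1}) we obtain:

  H_0: rank C_0 − rank ∂_1 = 5 − 4 = 1, and the invariant factors of ∂_1 are all 1, so H_0 = Z.
  H_1: rank ker ∂_1 − rank ∂_2 = (10 − 4) − 5 = 1, and the invariant factors of ∂_2 are all 1, so H_1 = Z.
  H_2: rank ker ∂_2 − rank ∂_3 = (5 − 5) − 0 = 0, and there is no ∂_3, so H_2 = 0.

Hence the Betti numbers are b_0 = 1, b_1 = 1, b_2 = 0.

b_0 = 1, b_1 = 1, b_2 = 0.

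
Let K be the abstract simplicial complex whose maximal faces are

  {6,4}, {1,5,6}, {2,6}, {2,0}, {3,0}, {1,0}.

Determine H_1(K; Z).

H_1 ≅ Z.

Take the total order 0 < 1 < 2 < 3 < 4 < 5 < 6 on the vertex set. Then K (dimension 2) consists of the simplices:

  0-simplices (7): [0], [1], [2], [3], [4], [5], [6]
  1-simplices (8): [0,1], [0,2], [0,3], [1,5], [1,6], [2,6], [4,6], [5,6]
  2-simplices (1): [1,5,6]

giving chain groups C_0 ≅ Z^7, C_1 ≅ Z^8, C_2 ≅ Z^1.

∂_1: C_1 → C_0 is given by ∂[p,q] = [q] − [p].
This gives a 7×8 integer matrix of rank 6; reducing to Smith normal form yields diagonal entries (1,1,1,1,1,1).

The boundary map ∂_2: C_2 → C_1 maps a triangle to the signed sum of its edges. For instance
  ∂[1,5,6] = [5,6] − [1,6] + [1,5].
The 8×1 boundary matrix has rank 1 and Smith normal form diag(1).

Now H_k = ker ∂_k / im ∂_{k+1}, so:

  H_1: rank ker ∂_1 − rank ∂_2 = (8 − 6) − 1 = 1, and the invariant factors of ∂_2 are all 1, so H_1 ≅ Z.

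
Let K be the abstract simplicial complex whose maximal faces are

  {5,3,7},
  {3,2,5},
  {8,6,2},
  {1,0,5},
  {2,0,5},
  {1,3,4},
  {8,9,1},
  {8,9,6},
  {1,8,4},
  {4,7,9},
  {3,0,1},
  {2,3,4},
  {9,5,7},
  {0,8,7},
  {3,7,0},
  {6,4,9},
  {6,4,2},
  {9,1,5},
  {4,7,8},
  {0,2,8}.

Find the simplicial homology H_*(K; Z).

Order the vertices as 0 < 1 < 2 < 3 < 4 < 5 < 6 < 7 < 8 < 9. Listing each simplex with vertices in this order, K has dimension 2 with simplices:

  0-simplices (10): [0], [1], [2], [3], [4], [5], [6], [7], [8], [9]
  1-simplices (30): (30 of them)
  2-simplices (20): (20 of them)

so the chain groups are C_0 ≅ Z^10, C_1 ≅ Z^30, C_2 ≅ Z^20.

The boundary map ∂_1: C_1 → C_0 maps an edge to its endpoints' difference, ∂[p,q] = q − p.
As a 10×30 matrix over Z this has rank 9, with invariant factors (1,1,1,1,1,1,1,1,1).

Boundary ∂_2: C_2 → C_1 acts by ∂[p,q,r] = [q,r] − [p,r] + [p,q]. For instance
  ∂[5,7,9] = [7,9] − [5,9] + [5,7],
  ∂[0,1,3] = [1,3] − [0,3] + [0,1].
This gives a 30×20 integer matrix of rank 20; reducing to Smith normal form yields diagonal entries (1,1,1,1,1,1,1,1,1,1,1,1,1,1,1,1,1,1,1,2).

Computing H_k = (kernel of ∂_k) / (image of ∂_{k+1}):

  H_0: rank C_0 − rank ∂_1 = 10 − 9 = 1, and the invariant factors of ∂_1 are all 1, so H_0 ≅ Z.
  H_1: rank ker ∂_1 − rank ∂_2 = (30 − 9) − 20 = 1, and ∂_2 has invariant factor 2 > 1, so H_1 ≅ Z ⊕ Z/2Z.
  H_2: rank ker ∂_2 − rank ∂_3 = (20 − 20) − 0 = 0, and there is no ∂_3, so H_2 ≅ 0.

As a check, the Euler characteristic is 10 − 30 + 20 = 0, which agrees with 1 − 1 + 0 = 0.

H_0 ≅ Z,  H_1 ≅ Z ⊕ Z/2Z,  H_2 = 0.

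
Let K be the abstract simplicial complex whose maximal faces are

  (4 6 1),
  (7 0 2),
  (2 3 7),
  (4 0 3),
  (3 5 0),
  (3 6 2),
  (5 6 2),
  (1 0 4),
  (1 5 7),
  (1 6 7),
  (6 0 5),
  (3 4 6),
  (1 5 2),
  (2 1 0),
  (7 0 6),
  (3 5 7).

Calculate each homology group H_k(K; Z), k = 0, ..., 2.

Fix the vertex order 0 < 1 < 2 < 3 < 4 < 5 < 6 < 7 and write every simplex with vertices in increasing order. Then dim K = 2 and the simplices of K are:

  0-simplices (8): [0], [1], [2], [3], [4], [5], [6], [7]
  1-simplices (24): (24 of them)
  2-simplices (16): [0,1,2], [0,1,4], [0,2,7], [0,3,4], [0,3,5], [0,5,6], [0,6,7], [1,2,5], [1,4,6], [1,5,7], [1,6,7], [2,3,6], [2,3,7], [2,5,6], [3,4,6], [3,5,7]

Hence C_0 ≅ Z^8, C_1 ≅ Z^24, C_2 ≅ Z^16.

The boundary map ∂_1: C_1 → C_0 is given by ∂[p,q] = [q] − [p]. For instance
  ∂[6,7] = [7] − [6].
As a 8×24 matrix over Z this has rank 7, with invariant factors (1,1,1,1,1,1,1).

Boundary ∂_2: C_2 → C_1 maps a triangle to the signed sum of its edges. For instance
  ∂[2,3,6] = [3,6] − [2,6] + [2,3],
  ∂[2,5,6] = [5,6] − [2,6] + [2,5].
The resulting 24×16 matrix has rank 15, and its Smith normal form has invariant factors (1,1,1,1,1,1,1,1,1,1,1,1,1,1,1).

Computing H_k = (kernel of ∂_k) / (image of ∂_{k+1}):

  H_0: rank C_0 − rank ∂_1 = 8 − 7 = 1, and the invariant factors of ∂_1 are all 1, so H_0 = Z.
  H_1: rank ker ∂_1 − rank ∂_2 = (24 − 7) − 15 = 2, and the invariant factors of ∂_2 are all 1, so H_1 = Z^2.
  H_2: rank ker ∂_2 − rank ∂_3 = (16 − 15) − 0 = 1, and there is no ∂_3, so H_2 = Z.

H_0 ≅ Z,  H_1 ≅ Z^2,  H_2 ≅ Z.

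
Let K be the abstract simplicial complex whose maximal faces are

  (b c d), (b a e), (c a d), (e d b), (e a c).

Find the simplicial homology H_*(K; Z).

H_0 = Z,  H_1 = Z,  H_2 = 0.

Order the vertices as a < b < c < d < e. Listing each simplex with vertices in this order, K has dimension 2 with simplices:

  0-simplices (5): a, b, c, d, e
  1-simplices (10): ab, ac, ad, ae, bc, bd, be, cd, ce, de
  2-simplices (5): abe, acd, ace, bcd, bde

so the chain groups are C_0 ≅ Z^5, C_1 ≅ Z^10, C_2 ≅ Z^5.

∂_1: C_1 → C_0 maps an edge to its endpoints' difference, ∂[p,q] = q − p.
The 5×10 boundary matrix has rank 4 and Smith normal form diag(1,1,1,1).

Boundary ∂_2: C_2 → C_1 acts by ∂[p,q,r] = [q,r] − [p,r] + [p,q]. For instance
  ∂ace = ce − ae + ac,
  ∂bcd = cd − bd + bc.
The 10×5 boundary matrix has rank 5 and Smith normal form diag(1,1,1,1,1).

Computing H_k = (kernel of ∂_k) / (image of ∂_{k+1}):

  H_0: rank C_0 − rank ∂_1 = 5 − 4 = 1, and the invariant factors of ∂_1 are all 1, so H_0 ≅ Z.
  H_1: rank ker ∂_1 − rank ∂_2 = (10 − 4) − 5 = 1, and the invariant factors of ∂_2 are all 1, so H_1 ≅ Z.
  H_2: rank ker ∂_2 − rank ∂_3 = (5 − 5) − 0 = 0, and there is no ∂_3, so H_2 ≅ 0.

(K is a triangulation of the Möbius band.)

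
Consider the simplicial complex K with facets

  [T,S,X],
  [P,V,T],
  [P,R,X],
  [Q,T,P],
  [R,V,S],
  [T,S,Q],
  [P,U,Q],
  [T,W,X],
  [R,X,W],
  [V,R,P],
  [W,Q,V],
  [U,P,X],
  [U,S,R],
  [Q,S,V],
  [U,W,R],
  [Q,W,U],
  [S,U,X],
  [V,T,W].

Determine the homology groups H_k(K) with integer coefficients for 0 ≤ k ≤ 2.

H_0 ≅ Z,  H_1 ≅ Z ⊕ Z/2,  H_2 = 0.

K has 9 vertices, 27 edges, 18 triangles.
rank ∂_0 = 0, rank ∂_1 = 8 ⇒ b_0 = 9 − 0 − 8 = 1; all invariant factors of ∂_1 are 1 so no torsion. So H_0 = Z.
rank ∂_1 = 8, rank ∂_2 = 18 ⇒ b_1 = 27 − 8 − 18 = 1; ∂_2 has invariant factor(s) [2] giving torsion. So H_1 = Z ⊕ Z/2.
rank ∂_2 = 18, rank ∂_3 = 0 ⇒ b_2 = 18 − 18 − 0 = 0. So H_2 = 0.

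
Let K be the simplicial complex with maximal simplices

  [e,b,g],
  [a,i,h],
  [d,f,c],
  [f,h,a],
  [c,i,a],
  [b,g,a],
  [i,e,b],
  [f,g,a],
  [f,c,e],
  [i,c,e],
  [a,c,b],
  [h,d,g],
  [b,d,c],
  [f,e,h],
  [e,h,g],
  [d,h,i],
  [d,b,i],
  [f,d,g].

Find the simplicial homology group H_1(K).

H_1 ≅ Z ⊕ Z/2Z.

We work with the vertex ordering a < b < c < d < e < f < g < h < i. The simplices of K, each written with vertices in increasing order, are:

  0-simplices (9): a, b, c, d, e, f, g, h, i
  1-simplices (27): ab, ac, af, ag, ah, ai, bc, bd, be, bg, bi, cd, ce, cf, ci, df, dg, dh, di, ef, eg, eh, ei, fg, fh, gh, hi
  2-simplices (18): abc, abg, aci, afg, afh, ahi, bcd, bdi, beg, bei, cdf, cef, cei, dfg, dgh, dhi, efh, egh

giving chain groups C_0 ≅ Z^9, C_1 ≅ Z^27, C_2 ≅ Z^18.

∂_1: C_1 → C_0 maps an edge to its endpoints' difference, ∂[p,q] = q − p.
The resulting 9×27 matrix has rank 8, and its Smith normal form has invariant factors (1,1,1,1,1,1,1,1).

Boundary ∂_2: C_2 → C_1 acts by ∂[p,q,r] = [q,r] − [p,r] + [p,q]. For instance
  ∂dhi = hi − di + dh,
  ∂bei = ei − bi + be.
The 27×18 boundary matrix has rank 18 and Smith normal form diag(1,1,1,1,1,1,1,1,1,1,1,1,1,1,1,1,1,2).

From H_k ≅ ker(∂_k) / im(∂_{k+1}) we obtain:

  H_1: rank ker ∂_1 − rank ∂_2 = (27 − 8) − 18 = 1, and ∂_2 has invariant factor 2 > 1, so H_1 = Z ⊕ Z/2Z.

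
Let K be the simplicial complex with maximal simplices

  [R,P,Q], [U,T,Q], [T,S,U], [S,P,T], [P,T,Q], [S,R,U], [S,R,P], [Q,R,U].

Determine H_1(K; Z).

Order the vertices as P < Q < R < S < T < U. Listing each simplex with vertices in this order, K has dimension 2 with simplices:

  0-simplices (6): P, Q, R, S, T, U
  1-simplices (12): PQ, PR, PS, PT, QR, QT, QU, RS, RU, ST, SU, TU
  2-simplices (8): PQR, PQT, PRS, PST, QRU, QTU, RSU, STU

giving chain groups C_0 ≅ Z^6, C_1 ≅ Z^12, C_2 ≅ Z^8.

Boundary ∂_1: C_1 → C_0 is given by ∂[p,q] = [q] − [p].
This gives a 6×12 integer matrix of rank 5; reducing to Smith normal form yields diagonal entries (1,1,1,1,1).

∂_2: C_2 → C_1 acts by ∂[p,q,r] = [q,r] − [p,r] + [p,q]. For instance
  ∂STU = TU − SU + ST,
  ∂RSU = SU − RU + RS.
This gives a 12×8 integer matrix of rank 7; reducing to Smith normal form yields diagonal entries (1,1,1,1,1,1,1).

From H_k ≅ ker(∂_k) / im(∂_{k+1}) we obtain:

  H_1: rank ker ∂_1 − rank ∂_2 = (12 − 5) − 7 = 0, and the invariant factors of ∂_2 are all 1, so H_1 = 0.

(K is a triangulation of the 2-sphere S^2.)

H_1 = 0.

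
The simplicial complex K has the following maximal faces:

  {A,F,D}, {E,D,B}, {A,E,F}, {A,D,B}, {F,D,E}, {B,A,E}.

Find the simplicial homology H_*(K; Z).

We work with the vertex ordering A < B < D < E < F. The simplices of K, each written with vertices in increasing order, are:

  0-simplices (5): A, B, D, E, F
  1-simplices (9): AB, AD, AE, AF, BD, BE, DE, DF, EF
  2-simplices (6): ABD, ABE, ADF, AEF, BDE, DEF

giving chain groups C_0 ≅ Z^5, C_1 ≅ Z^9, C_2 ≅ Z^6.

Boundary ∂_1: C_1 → C_0 maps an edge to its endpoints' difference, ∂[p,q] = q − p. For instance
  ∂BE = E − B.
The resulting 5×9 matrix has rank 4, and its Smith normal form has invariant factors (1,1,1,1).

∂_2: C_2 → C_1 acts by ∂[p,q,r] = [q,r] − [p,r] + [p,q]. For instance
  ∂DEF = EF − DF + DE,
  ∂ADF = DF − AF + AD.
The resulting 9×6 matrix has rank 5, and its Smith normal form has invariant factors (1,1,1,1,1).

Reading off H_k = ker ∂_k / im ∂_{k+1}:

  H_0: rank C_0 − rank ∂_1 = 5 − 4 = 1, and the invariant factors of ∂_1 are all 1, so H_0 = Z.
  H_1: rank ker ∂_1 − rank ∂_2 = (9 − 4) − 5 = 0, and the invariant factors of ∂_2 are all 1, so H_1 = 0.
  H_2: rank ker ∂_2 − rank ∂_3 = (6 − 5) − 0 = 1, and there is no ∂_3, so H_2 = Z.

H_0 ≅ Z,  H_1 = 0,  H_2 ≅ Z.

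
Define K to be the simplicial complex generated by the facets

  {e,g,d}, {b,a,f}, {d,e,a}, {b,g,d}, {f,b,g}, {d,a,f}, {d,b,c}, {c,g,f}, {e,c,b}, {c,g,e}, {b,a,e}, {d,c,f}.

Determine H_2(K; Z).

H_2 ≅ 0.

We work with the vertex ordering a < b < c < d < e < f < g. The simplices of K, each written with vertices in increasing order, are:

  0-simplices (7): a, b, c, d, e, f, g
  1-simplices (18): ab, ad, ae, af, bc, bd, be, bf, bg, cd, ce, cf, cg, de, df, dg, eg, fg
  2-simplices (12): abe, abf, ade, adf, bcd, bce, bdg, bfg, cdf, ceg, cfg, deg

so the chain groups are C_0 ≅ Z^7, C_1 ≅ Z^18, C_2 ≅ Z^12.

∂_1: C_1 → C_0 maps an edge to its endpoints' difference, ∂[p,q] = q − p. For instance
  ∂cg = g − c.
As a 7×18 matrix over Z this has rank 6, with invariant factors (1,1,1,1,1,1).

Boundary ∂_2: C_2 → C_1 sends each 2-simplex [p,q,r] to [q,r] − [p,r] + [p,q]. For instance
  ∂adf = df − af + ad,
  ∂ceg = eg − cg + ce.
The resulting 18×12 matrix has rank 12, and its Smith normal form has invariant factors (1,1,1,1,1,1,1,1,1,1,1,2).

From H_k ≅ ker(∂_k) / im(∂_{k+1}) we obtain:

  H_2: rank ker ∂_2 − rank ∂_3 = (12 − 12) − 0 = 0, and there is no ∂_3, so H_2 ≅ 0.

(K is a triangulation of the real projective plane RP^2.)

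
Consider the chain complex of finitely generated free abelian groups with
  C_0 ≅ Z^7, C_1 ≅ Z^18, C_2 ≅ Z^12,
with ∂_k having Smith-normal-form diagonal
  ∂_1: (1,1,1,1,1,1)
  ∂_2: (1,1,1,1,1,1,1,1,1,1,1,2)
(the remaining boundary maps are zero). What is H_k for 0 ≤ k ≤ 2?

H_0: b_0 = 7 − 0 − 6 = 1; torsion from ∂_1 factors > 1: none. So H_0 ≅ Z.
H_1: b_1 = 18 − 6 − 12 = 0; torsion from ∂_2 factors > 1: [2]. So H_1 ≅ Z/2.
H_2: b_2 = 12 − 12 − 0 = 0; torsion from ∂_3 factors > 1: none. So H_2 ≅ 0.

H_0 ≅ Z,  H_1 ≅ Z/2,  H_2 = 0.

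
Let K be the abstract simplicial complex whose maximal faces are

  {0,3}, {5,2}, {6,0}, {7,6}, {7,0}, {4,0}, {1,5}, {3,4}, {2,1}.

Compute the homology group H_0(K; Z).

H_0 ≅ Z^2.

Fix the vertex order 0 < 1 < 2 < 3 < 4 < 5 < 6 < 7 and write every simplex with vertices in increasing order. Then dim K = 1 and the simplices of K are:

  0-simplices (8): [0], [1], [2], [3], [4], [5], [6], [7]
  1-simplices (9): [0,3], [0,4], [0,6], [0,7], [1,2], [1,5], [2,5], [3,4], [6,7]

so the chain groups are C_0 ≅ Z^8, C_1 ≅ Z^9.

∂_1: C_1 → C_0 sends each edge [p,q] (with p < q) to q − p.
The resulting 8×9 matrix has rank 6, and its Smith normal form has invariant factors (1,1,1,1,1,1).

Now H_k = ker ∂_k / im ∂_{k+1}, so:

  H_0: rank C_0 − rank ∂_1 = 8 − 6 = 2, and the invariant factors of ∂_1 are all 1, so H_0 = Z^2.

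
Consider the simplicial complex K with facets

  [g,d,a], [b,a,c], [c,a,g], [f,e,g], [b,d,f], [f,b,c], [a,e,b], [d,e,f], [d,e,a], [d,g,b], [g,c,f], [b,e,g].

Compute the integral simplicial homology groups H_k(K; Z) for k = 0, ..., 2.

Order the vertices as a < b < c < d < e < f < g. Listing each simplex with vertices in this order, K has dimension 2 with simplices:

  0-simplices (7): a, b, c, d, e, f, g
  1-simplices (18): ab, ac, ad, ae, ag, bc, bd, be, bf, bg, cf, cg, de, df, dg, ef, eg, fg
  2-simplices (12): abc, abe, acg, ade, adg, bcf, bdf, bdg, beg, cfg, def, efg

giving chain groups C_0 ≅ Z^7, C_1 ≅ Z^18, C_2 ≅ Z^12.

The boundary map ∂_1: C_1 → C_0 maps an edge to its endpoints' difference, ∂[p,q] = q − p. For instance
  ∂dg = g − d.
The 7×18 boundary matrix has rank 6 and Smith normal form diag(1,1,1,1,1,1).

∂_2: C_2 → C_1 acts by ∂[p,q,r] = [q,r] − [p,r] + [p,q]. For instance
  ∂bdf = df − bf + bd,
  ∂bdg = dg − bg + bd.
The 18×12 boundary matrix has rank 12 and Smith normal form diag(1,1,1,1,1,1,1,1,1,1,1,2).

Computing H_k = (kernel of ∂_k) / (image of ∂_{k+1}):

  H_0: rank C_0 − rank ∂_1 = 7 − 6 = 1, and the invariant factors of ∂_1 are all 1, so H_0 ≅ Z.
  H_1: rank ker ∂_1 − rank ∂_2 = (18 − 6) − 12 = 0, and ∂_2 has invariant factor 2 > 1, so H_1 ≅ Z/2.
  H_2: rank ker ∂_2 − rank ∂_3 = (12 − 12) − 0 = 0, and there is no ∂_3, so H_2 ≅ 0.

H_0 ≅ Z,  H_1 ≅ Z/2,  H_2 = 0.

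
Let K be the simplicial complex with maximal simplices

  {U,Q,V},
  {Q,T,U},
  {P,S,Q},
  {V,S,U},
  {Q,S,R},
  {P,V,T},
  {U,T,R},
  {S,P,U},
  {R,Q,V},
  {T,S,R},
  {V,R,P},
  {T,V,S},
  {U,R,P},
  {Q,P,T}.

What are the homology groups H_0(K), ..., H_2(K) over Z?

H_0 = Z,  H_1 = Z^2,  H_2 = Z.

K has 7 vertices, 21 edges, 14 triangles.
rank ∂_0 = 0, rank ∂_1 = 6 ⇒ b_0 = 7 − 0 − 6 = 1; all invariant factors of ∂_1 are 1 so no torsion. So H_0 ≅ Z.
rank ∂_1 = 6, rank ∂_2 = 13 ⇒ b_1 = 21 − 6 − 13 = 2; all invariant factors of ∂_2 are 1 so no torsion. So H_1 ≅ Z^2.
rank ∂_2 = 13, rank ∂_3 = 0 ⇒ b_2 = 14 − 13 − 0 = 1. So H_2 ≅ Z.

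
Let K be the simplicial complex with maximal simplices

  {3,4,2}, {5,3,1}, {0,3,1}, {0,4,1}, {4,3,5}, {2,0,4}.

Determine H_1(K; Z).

H_1 ≅ Z.

K has 6 vertices, 12 edges, 6 triangles.
rank ∂_1 = 5, rank ∂_2 = 6 ⇒ b_1 = 12 − 5 − 6 = 1; all invariant factors of ∂_2 are 1 so no torsion. So H_1 = Z.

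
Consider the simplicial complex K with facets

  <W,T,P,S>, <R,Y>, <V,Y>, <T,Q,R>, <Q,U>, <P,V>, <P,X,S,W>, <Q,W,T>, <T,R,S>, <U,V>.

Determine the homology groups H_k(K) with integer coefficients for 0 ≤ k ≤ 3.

We work with the vertex ordering P < Q < R < S < T < U < V < W < X < Y. The simplices of K, each written with vertices in increasing order, are:

  0-simplices (10): P, Q, R, S, T, U, V, W, X, Y
  1-simplices (19): PS, PT, PV, PW, PX, QR, QT, QU, QW, RS, RT, RY, ST, SW, SX, TW, UV, VY, WX
  2-simplices (10): PST, PSW, PSX, PTW, PWX, QRT, QTW, RST, STW, SWX
  3-simplices (2): PSTW, PSWX

giving chain groups C_0 ≅ Z^10, C_1 ≅ Z^19, C_2 ≅ Z^10, C_3 ≅ Z^2.

∂_1: C_1 → C_0 is given by ∂[p,q] = [q] − [p]. For instance
  ∂PX = X − P.
This gives a 10×19 integer matrix of rank 9; reducing to Smith normal form yields diagonal entries (1,1,1,1,1,1,1,1,1).

The boundary map ∂_2: C_2 → C_1 acts by ∂[p,q,r] = [q,r] − [p,r] + [p,q]. For instance
  ∂QTW = TW − QW + QT,
  ∂PSX = SX − PX + PS.
As a 19×10 matrix over Z this has rank 8, with invariant factors (1,1,1,1,1,1,1,1).

Boundary ∂_3: C_3 → C_2 sends each 3-simplex σ to the alternating sum Σ_i (−1)^i (σ with its i-th vertex removed). For instance
  ∂PSTW = STW − PTW + PSW − PST,
  ∂PSWX = SWX − PWX + PSX − PSW.
This gives a 10×2 integer matrix of rank 2; reducing to Smith normal form yields diagonal entries (1,1).

Reading off H_k = ker ∂_k / im ∂_{k+1}:

  H_0: rank C_0 − rank ∂_1 = 10 − 9 = 1, and the invariant factors of ∂_1 are all 1, so H_0 = Z.
  H_1: rank ker ∂_1 − rank ∂_2 = (19 − 9) − 8 = 2, and the invariant factors of ∂_2 are all 1, so H_1 = Z^2.
  H_2: rank ker ∂_2 − rank ∂_3 = (10 − 8) − 2 = 0, and the invariant factors of ∂_3 are all 1, so H_2 = 0.
  H_3: rank ker ∂_3 − rank ∂_4 = (2 − 2) − 0 = 0, and there is no ∂_4, so H_3 = 0.

H_0 = Z,  H_1 = Z^2,  H_2 = 0,  H_3 = 0.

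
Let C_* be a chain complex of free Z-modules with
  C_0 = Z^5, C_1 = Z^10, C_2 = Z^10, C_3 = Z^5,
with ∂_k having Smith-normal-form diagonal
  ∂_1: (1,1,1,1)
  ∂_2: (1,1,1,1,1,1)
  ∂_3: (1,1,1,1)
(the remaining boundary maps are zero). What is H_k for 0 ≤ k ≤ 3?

H_0 = Z,  H_1 = 0,  H_2 = 0,  H_3 = Z.

H_0: b_0 = 5 − 0 − 4 = 1; torsion from ∂_1 factors > 1: none. So H_0 = Z.
H_1: b_1 = 10 − 4 − 6 = 0; torsion from ∂_2 factors > 1: none. So H_1 = 0.
H_2: b_2 = 10 − 6 − 4 = 0; torsion from ∂_3 factors > 1: none. So H_2 = 0.
H_3: b_3 = 5 − 4 − 0 = 1; torsion from ∂_4 factors > 1: none. So H_3 = Z.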